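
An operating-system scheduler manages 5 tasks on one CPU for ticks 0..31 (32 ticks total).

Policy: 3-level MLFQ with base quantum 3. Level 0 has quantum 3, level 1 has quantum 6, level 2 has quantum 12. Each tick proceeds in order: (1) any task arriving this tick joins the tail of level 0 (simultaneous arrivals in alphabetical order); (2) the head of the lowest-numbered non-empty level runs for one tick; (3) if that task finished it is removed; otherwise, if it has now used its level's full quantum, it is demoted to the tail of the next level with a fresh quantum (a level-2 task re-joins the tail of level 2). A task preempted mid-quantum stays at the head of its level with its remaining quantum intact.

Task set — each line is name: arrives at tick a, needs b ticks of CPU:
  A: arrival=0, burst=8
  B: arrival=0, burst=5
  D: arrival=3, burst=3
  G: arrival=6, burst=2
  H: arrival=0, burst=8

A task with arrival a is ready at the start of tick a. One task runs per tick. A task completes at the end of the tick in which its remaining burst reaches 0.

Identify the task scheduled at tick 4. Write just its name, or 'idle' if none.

running at tick 4 = B

t=0: L0/L1/L2 = ABH/-/- → run A
t=1: L0/L1/L2 = ABH/-/- → run A
t=2: L0/L1/L2 = ABH/-/- → run A
t=3: L0/L1/L2 = BHD/A/- → run B
t=4: L0/L1/L2 = BHD/A/- → run B
t=5: L0/L1/L2 = BHD/A/- → run B
t=6: L0/L1/L2 = HDG/AB/- → run H
t=7: L0/L1/L2 = HDG/AB/- → run H
t=8: L0/L1/L2 = HDG/AB/- → run H
t=9: L0/L1/L2 = DG/ABH/- → run D
t=10: L0/L1/L2 = DG/ABH/- → run D
t=11: L0/L1/L2 = DG/ABH/- → run D
t=12: L0/L1/L2 = G/ABH/- → run G
t=13: L0/L1/L2 = G/ABH/- → run G
t=14: L0/L1/L2 = -/ABH/- → run A
t=15: L0/L1/L2 = -/ABH/- → run A
t=16: L0/L1/L2 = -/ABH/- → run A
t=17: L0/L1/L2 = -/ABH/- → run A
t=18: L0/L1/L2 = -/ABH/- → run A
t=19: L0/L1/L2 = -/BH/- → run B
t=20: L0/L1/L2 = -/BH/- → run B
t=21: L0/L1/L2 = -/H/- → run H
t=22: L0/L1/L2 = -/H/- → run H
t=23: L0/L1/L2 = -/H/- → run H
t=24: L0/L1/L2 = -/H/- → run H
t=25: L0/L1/L2 = -/H/- → run H
t=26: (idle)
t=27: (idle)
t=28: (idle)
t=29: (idle)
t=30: (idle)
t=31: (idle)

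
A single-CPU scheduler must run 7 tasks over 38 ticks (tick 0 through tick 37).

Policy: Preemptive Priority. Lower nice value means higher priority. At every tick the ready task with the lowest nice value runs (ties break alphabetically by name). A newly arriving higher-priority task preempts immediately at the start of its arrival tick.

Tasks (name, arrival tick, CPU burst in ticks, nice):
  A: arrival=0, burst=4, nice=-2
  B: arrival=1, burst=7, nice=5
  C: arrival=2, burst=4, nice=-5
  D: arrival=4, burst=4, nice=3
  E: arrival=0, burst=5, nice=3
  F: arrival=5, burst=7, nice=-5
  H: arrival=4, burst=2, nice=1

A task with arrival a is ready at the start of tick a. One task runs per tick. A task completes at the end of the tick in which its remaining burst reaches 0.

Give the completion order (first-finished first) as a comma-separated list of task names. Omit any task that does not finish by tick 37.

completion order = C, F, A, H, D, E, B

t=0: ready={A,E} → run A
t=1: ready={A,B,E} → run A
t=2: ready={A,B,C,E} → run C
t=3: ready={A,B,C,E} → run C
t=4: ready={A,B,C,D,E,H} → run C
t=5: ready={A,B,C,D,E,F,H} → run C
t=6: ready={A,B,D,E,F,H} → run F
t=7: ready={A,B,D,E,F,H} → run F
t=8: ready={A,B,D,E,F,H} → run F
t=9: ready={A,B,D,E,F,H} → run F
t=10: ready={A,B,D,E,F,H} → run F
t=11: ready={A,B,D,E,F,H} → run F
t=12: ready={A,B,D,E,F,H} → run F
t=13: ready={A,B,D,E,H} → run A
t=14: ready={A,B,D,E,H} → run A
t=15: ready={B,D,E,H} → run H
t=16: ready={B,D,E,H} → run H
t=17: ready={B,D,E} → run D
t=18: ready={B,D,E} → run D
t=19: ready={B,D,E} → run D
t=20: ready={B,D,E} → run D
t=21: ready={B,E} → run E
t=22: ready={B,E} → run E
t=23: ready={B,E} → run E
t=24: ready={B,E} → run E
t=25: ready={B,E} → run E
t=26: ready={B} → run B
t=27: ready={B} → run B
t=28: ready={B} → run B
t=29: ready={B} → run B
t=30: ready={B} → run B
t=31: ready={B} → run B
t=32: ready={B} → run B
t=33: (idle)
t=34: (idle)
t=35: (idle)
t=36: (idle)
t=37: (idle)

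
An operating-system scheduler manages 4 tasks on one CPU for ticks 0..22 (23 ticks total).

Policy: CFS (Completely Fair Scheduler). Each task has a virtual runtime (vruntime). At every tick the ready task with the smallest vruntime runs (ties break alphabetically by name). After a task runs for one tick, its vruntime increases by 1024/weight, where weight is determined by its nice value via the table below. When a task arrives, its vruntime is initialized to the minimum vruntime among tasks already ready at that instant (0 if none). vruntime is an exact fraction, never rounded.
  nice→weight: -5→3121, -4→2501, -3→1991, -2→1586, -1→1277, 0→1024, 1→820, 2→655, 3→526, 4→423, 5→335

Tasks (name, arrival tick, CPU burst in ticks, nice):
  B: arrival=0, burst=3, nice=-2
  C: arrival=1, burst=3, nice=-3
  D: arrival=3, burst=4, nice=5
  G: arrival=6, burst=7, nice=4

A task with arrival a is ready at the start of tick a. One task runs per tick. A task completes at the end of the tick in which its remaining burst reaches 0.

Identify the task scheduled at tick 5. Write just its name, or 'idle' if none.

running at tick 5 = B

t=0: vr[B=0] → run B
t=1: vr[B=512/793 C=512/793] → run B
t=2: vr[B=1024/793 C=512/793] → run C
t=3: vr[B=1024/793 C=1831424/1578863 D=1831424/1578863] → run C
t=4: vr[B=1024/793 C=2643456/1578863 D=1831424/1578863] → run D
t=5: vr[B=1024/793 C=2643456/1578863 D=2230282752/528919105] → run B
t=6: vr[C=2643456/1578863 D=2230282752/528919105 G=2643456/1578863] → run C
t=7: vr[D=2230282752/528919105 G=2643456/1578863] → run G
t=8: vr[D=2230282752/528919105 G=2734937600/667859049] → run G
t=9: vr[D=2230282752/528919105 G=4351693312/667859049] → run D
t=10: vr[D=3847038464/528919105 G=4351693312/667859049] → run G
t=11: vr[D=3847038464/528919105 G=1989483008/222619683] → run D
t=12: vr[D=5463794176/528919105 G=1989483008/222619683] → run G
t=13: vr[D=5463794176/528919105 G=7585204736/667859049] → run D
t=14: vr[G=7585204736/667859049] → run G
t=15: vr[G=9201960448/667859049] → run G
t=16: vr[G=3606238720/222619683] → run G
t=17: (idle)
t=18: (idle)
t=19: (idle)
t=20: (idle)
t=21: (idle)
t=22: (idle)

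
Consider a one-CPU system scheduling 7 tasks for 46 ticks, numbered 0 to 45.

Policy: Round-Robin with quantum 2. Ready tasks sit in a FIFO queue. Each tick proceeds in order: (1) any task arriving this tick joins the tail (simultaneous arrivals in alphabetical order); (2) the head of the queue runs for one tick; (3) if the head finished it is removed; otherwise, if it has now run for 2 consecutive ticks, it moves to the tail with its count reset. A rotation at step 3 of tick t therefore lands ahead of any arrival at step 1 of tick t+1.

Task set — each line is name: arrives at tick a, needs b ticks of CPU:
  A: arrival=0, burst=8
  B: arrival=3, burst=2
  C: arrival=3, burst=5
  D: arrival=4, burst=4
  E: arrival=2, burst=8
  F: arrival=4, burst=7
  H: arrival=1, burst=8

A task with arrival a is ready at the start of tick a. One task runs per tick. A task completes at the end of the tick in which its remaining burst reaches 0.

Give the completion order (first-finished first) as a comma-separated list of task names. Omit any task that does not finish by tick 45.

t=0: queue=[A] q_used=0 → run A
t=1: queue=[A,H] q_used=1 → run A
t=2: queue=[H,A,E] q_used=0 → run H
t=3: queue=[H,A,E,B,C] q_used=1 → run H
t=4: queue=[A,E,B,C,H,D,F] q_used=0 → run A
t=5: queue=[A,E,B,C,H,D,F] q_used=1 → run A
t=6: queue=[E,B,C,H,D,F,A] q_used=0 → run E
t=7: queue=[E,B,C,H,D,F,A] q_used=1 → run E
t=8: queue=[B,C,H,D,F,A,E] q_used=0 → run B
t=9: queue=[B,C,H,D,F,A,E] q_used=1 → run B
t=10: queue=[C,H,D,F,A,E] q_used=0 → run C
t=11: queue=[C,H,D,F,A,E] q_used=1 → run C
t=12: queue=[H,D,F,A,E,C] q_used=0 → run H
t=13: queue=[H,D,F,A,E,C] q_used=1 → run H
t=14: queue=[D,F,A,E,C,H] q_used=0 → run D
t=15: queue=[D,F,A,E,C,H] q_used=1 → run D
t=16: queue=[F,A,E,C,H,D] q_used=0 → run F
t=17: queue=[F,A,E,C,H,D] q_used=1 → run F
t=18: queue=[A,E,C,H,D,F] q_used=0 → run A
t=19: queue=[A,E,C,H,D,F] q_used=1 → run A
t=20: queue=[E,C,H,D,F,A] q_used=0 → run E
t=21: queue=[E,C,H,D,F,A] q_used=1 → run E
t=22: queue=[C,H,D,F,A,E] q_used=0 → run C
t=23: queue=[C,H,D,F,A,E] q_used=1 → run C
t=24: queue=[H,D,F,A,E,C] q_used=0 → run H
t=25: queue=[H,D,F,A,E,C] q_used=1 → run H
t=26: queue=[D,F,A,E,C,H] q_used=0 → run D
t=27: queue=[D,F,A,E,C,H] q_used=1 → run D
t=28: queue=[F,A,E,C,H] q_used=0 → run F
t=29: queue=[F,A,E,C,H] q_used=1 → run F
t=30: queue=[A,E,C,H,F] q_used=0 → run A
t=31: queue=[A,E,C,H,F] q_used=1 → run A
t=32: queue=[E,C,H,F] q_used=0 → run E
t=33: queue=[E,C,H,F] q_used=1 → run E
t=34: queue=[C,H,F,E] q_used=0 → run C
t=35: queue=[H,F,E] q_used=0 → run H
t=36: queue=[H,F,E] q_used=1 → run H
t=37: queue=[F,E] q_used=0 → run F
t=38: queue=[F,E] q_used=1 → run F
t=39: queue=[E,F] q_used=0 → run E
t=40: queue=[E,F] q_used=1 → run E
t=41: queue=[F] q_used=0 → run F
t=42: (idle)
t=43: (idle)
t=44: (idle)
t=45: (idle)

completion order = B, D, A, C, H, E, F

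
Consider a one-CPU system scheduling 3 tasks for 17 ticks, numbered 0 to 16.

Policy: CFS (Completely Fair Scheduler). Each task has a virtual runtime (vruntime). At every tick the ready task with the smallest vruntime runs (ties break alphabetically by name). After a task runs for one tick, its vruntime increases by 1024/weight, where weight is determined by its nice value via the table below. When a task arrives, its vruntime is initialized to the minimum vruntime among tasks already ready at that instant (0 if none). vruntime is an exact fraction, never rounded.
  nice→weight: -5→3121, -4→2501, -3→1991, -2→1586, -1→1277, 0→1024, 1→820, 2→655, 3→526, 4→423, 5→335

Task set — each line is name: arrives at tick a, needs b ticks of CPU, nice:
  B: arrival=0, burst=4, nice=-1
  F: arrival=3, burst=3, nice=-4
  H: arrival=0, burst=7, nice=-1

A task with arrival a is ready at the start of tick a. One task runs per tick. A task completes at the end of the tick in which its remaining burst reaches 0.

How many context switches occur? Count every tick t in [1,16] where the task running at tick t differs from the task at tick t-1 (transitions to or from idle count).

context switches = 11

t=0: vr[B=0 H=0] → run B
t=1: vr[B=1024/1277 H=0] → run H
t=2: vr[B=1024/1277 H=1024/1277] → run B
t=3: vr[B=2048/1277 F=1024/1277 H=1024/1277] → run F
t=4: vr[B=2048/1277 F=3868672/3193777 H=1024/1277] → run H
t=5: vr[B=2048/1277 F=3868672/3193777 H=2048/1277] → run F
t=6: vr[B=2048/1277 F=5176320/3193777 H=2048/1277] → run B
t=7: vr[B=3072/1277 F=5176320/3193777 H=2048/1277] → run H
t=8: vr[B=3072/1277 F=5176320/3193777 H=3072/1277] → run F
t=9: vr[B=3072/1277 H=3072/1277] → run B
t=10: vr[H=3072/1277] → run H
t=11: vr[H=4096/1277] → run H
t=12: vr[H=5120/1277] → run H
t=13: vr[H=6144/1277] → run H
t=14: (idle)
t=15: (idle)
t=16: (idle)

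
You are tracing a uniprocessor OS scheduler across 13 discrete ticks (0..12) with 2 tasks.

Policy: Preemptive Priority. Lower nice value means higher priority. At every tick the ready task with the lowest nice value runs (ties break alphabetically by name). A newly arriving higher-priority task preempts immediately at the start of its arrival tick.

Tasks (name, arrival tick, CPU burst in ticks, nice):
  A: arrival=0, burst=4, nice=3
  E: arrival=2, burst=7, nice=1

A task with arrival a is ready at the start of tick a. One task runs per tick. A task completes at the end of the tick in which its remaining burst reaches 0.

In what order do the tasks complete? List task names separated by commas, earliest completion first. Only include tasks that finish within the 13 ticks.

completion order = E, A

t=0: ready={A} → run A
t=1: ready={A} → run A
t=2: ready={A,E} → run E
t=3: ready={A,E} → run E
t=4: ready={A,E} → run E
t=5: ready={A,E} → run E
t=6: ready={A,E} → run E
t=7: ready={A,E} → run E
t=8: ready={A,E} → run E
t=9: ready={A} → run A
t=10: ready={A} → run A
t=11: (idle)
t=12: (idle)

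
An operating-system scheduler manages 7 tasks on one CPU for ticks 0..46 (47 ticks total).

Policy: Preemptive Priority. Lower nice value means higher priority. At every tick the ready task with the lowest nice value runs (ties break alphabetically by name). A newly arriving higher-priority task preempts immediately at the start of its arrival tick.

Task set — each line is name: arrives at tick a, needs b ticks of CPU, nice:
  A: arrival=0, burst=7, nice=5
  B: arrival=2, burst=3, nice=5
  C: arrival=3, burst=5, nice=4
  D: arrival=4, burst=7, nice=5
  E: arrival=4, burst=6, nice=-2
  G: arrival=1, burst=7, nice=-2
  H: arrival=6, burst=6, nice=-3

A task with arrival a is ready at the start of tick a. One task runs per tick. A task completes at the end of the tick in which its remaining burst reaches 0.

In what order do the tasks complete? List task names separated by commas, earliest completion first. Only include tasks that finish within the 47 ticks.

completion order = H, E, G, C, A, B, D

t=0: ready={A} → run A
t=1: ready={A,G} → run G
t=2: ready={A,B,G} → run G
t=3: ready={A,B,C,G} → run G
t=4: ready={A,B,C,D,E,G} → run E
t=5: ready={A,B,C,D,E,G} → run E
t=6: ready={A,B,C,D,E,G,H} → run H
t=7: ready={A,B,C,D,E,G,H} → run H
t=8: ready={A,B,C,D,E,G,H} → run H
t=9: ready={A,B,C,D,E,G,H} → run H
t=10: ready={A,B,C,D,E,G,H} → run H
t=11: ready={A,B,C,D,E,G,H} → run H
t=12: ready={A,B,C,D,E,G} → run E
t=13: ready={A,B,C,D,E,G} → run E
t=14: ready={A,B,C,D,E,G} → run E
t=15: ready={A,B,C,D,E,G} → run E
t=16: ready={A,B,C,D,G} → run G
t=17: ready={A,B,C,D,G} → run G
t=18: ready={A,B,C,D,G} → run G
t=19: ready={A,B,C,D,G} → run G
t=20: ready={A,B,C,D} → run C
t=21: ready={A,B,C,D} → run C
t=22: ready={A,B,C,D} → run C
t=23: ready={A,B,C,D} → run C
t=24: ready={A,B,C,D} → run C
t=25: ready={A,B,D} → run A
t=26: ready={A,B,D} → run A
t=27: ready={A,B,D} → run A
t=28: ready={A,B,D} → run A
t=29: ready={A,B,D} → run A
t=30: ready={A,B,D} → run A
t=31: ready={B,D} → run B
t=32: ready={B,D} → run B
t=33: ready={B,D} → run B
t=34: ready={D} → run D
t=35: ready={D} → run D
t=36: ready={D} → run D
t=37: ready={D} → run D
t=38: ready={D} → run D
t=39: ready={D} → run D
t=40: ready={D} → run D
t=41: (idle)
t=42: (idle)
t=43: (idle)
t=44: (idle)
t=45: (idle)
t=46: (idle)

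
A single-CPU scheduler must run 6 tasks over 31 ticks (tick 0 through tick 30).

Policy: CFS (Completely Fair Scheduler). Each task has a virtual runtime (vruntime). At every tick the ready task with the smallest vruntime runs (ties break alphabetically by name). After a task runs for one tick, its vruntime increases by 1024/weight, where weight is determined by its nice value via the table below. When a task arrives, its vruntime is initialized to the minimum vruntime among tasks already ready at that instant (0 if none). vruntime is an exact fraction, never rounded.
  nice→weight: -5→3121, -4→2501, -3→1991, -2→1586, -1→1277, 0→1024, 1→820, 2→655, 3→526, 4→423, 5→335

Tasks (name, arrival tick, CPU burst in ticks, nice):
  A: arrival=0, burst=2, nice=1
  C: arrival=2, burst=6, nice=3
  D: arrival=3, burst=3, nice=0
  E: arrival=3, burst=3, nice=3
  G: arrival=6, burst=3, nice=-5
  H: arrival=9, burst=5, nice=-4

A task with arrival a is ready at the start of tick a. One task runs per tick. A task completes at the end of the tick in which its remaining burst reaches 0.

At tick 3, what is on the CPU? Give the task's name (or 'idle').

t=0: vr[A=0] → run A
t=1: vr[A=256/205] → run A
t=2: vr[C=0] → run C
t=3: vr[C=512/263 D=512/263 E=512/263] → run C
t=4: vr[C=1024/263 D=512/263 E=512/263] → run D
t=5: vr[C=1024/263 D=775/263 E=512/263] → run E
t=6: vr[C=1024/263 D=775/263 E=1024/263 G=775/263] → run D
t=7: vr[C=1024/263 D=1038/263 E=1024/263 G=775/263] → run G
t=8: vr[C=1024/263 D=1038/263 E=1024/263 G=2688087/820823] → run G
t=9: vr[C=1024/263 D=1038/263 E=1024/263 G=2957399/820823 H=2957399/820823] → run G
t=10: vr[C=1024/263 D=1038/263 E=1024/263 H=2957399/820823] → run H
t=11: vr[C=1024/263 D=1038/263 E=1024/263 H=8236977651/2052878323] → run C
t=12: vr[C=1536/263 D=1038/263 E=1024/263 H=8236977651/2052878323] → run E
t=13: vr[C=1536/263 D=1038/263 E=1536/263 H=8236977651/2052878323] → run D
t=14: vr[C=1536/263 E=1536/263 H=8236977651/2052878323] → run H
t=15: vr[C=1536/263 E=1536/263 H=9077500403/2052878323] → run H
t=16: vr[C=1536/263 E=1536/263 H=9918023155/2052878323] → run H
t=17: vr[C=1536/263 E=1536/263 H=10758545907/2052878323] → run H
t=18: vr[C=1536/263 E=1536/263] → run C
t=19: vr[C=2048/263 E=1536/263] → run E
t=20: vr[C=2048/263] → run C
t=21: vr[C=2560/263] → run C
t=22: (idle)
t=23: (idle)
t=24: (idle)
t=25: (idle)
t=26: (idle)
t=27: (idle)
t=28: (idle)
t=29: (idle)
t=30: (idle)

running at tick 3 = C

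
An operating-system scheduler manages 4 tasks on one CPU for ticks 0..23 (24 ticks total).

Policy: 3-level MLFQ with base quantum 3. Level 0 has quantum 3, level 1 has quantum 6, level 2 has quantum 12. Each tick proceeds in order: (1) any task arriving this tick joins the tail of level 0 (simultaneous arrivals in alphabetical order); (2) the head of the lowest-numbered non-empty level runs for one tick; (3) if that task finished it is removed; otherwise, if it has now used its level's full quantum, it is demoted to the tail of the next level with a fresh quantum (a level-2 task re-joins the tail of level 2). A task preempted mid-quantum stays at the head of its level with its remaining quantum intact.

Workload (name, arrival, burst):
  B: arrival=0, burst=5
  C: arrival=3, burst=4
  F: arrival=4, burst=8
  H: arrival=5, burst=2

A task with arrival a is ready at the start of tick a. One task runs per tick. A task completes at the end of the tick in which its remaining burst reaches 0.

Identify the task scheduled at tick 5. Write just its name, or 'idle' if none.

running at tick 5 = C

t=0: L0/L1/L2 = B/-/- → run B
t=1: L0/L1/L2 = B/-/- → run B
t=2: L0/L1/L2 = B/-/- → run B
t=3: L0/L1/L2 = C/B/- → run C
t=4: L0/L1/L2 = CF/B/- → run C
t=5: L0/L1/L2 = CFH/B/- → run C
t=6: L0/L1/L2 = FH/BC/- → run F
t=7: L0/L1/L2 = FH/BC/- → run F
t=8: L0/L1/L2 = FH/BC/- → run F
t=9: L0/L1/L2 = H/BCF/- → run H
t=10: L0/L1/L2 = H/BCF/- → run H
t=11: L0/L1/L2 = -/BCF/- → run B
t=12: L0/L1/L2 = -/BCF/- → run B
t=13: L0/L1/L2 = -/CF/- → run C
t=14: L0/L1/L2 = -/F/- → run F
t=15: L0/L1/L2 = -/F/- → run F
t=16: L0/L1/L2 = -/F/- → run F
t=17: L0/L1/L2 = -/F/- → run F
t=18: L0/L1/L2 = -/F/- → run F
t=19: (idle)
t=20: (idle)
t=21: (idle)
t=22: (idle)
t=23: (idle)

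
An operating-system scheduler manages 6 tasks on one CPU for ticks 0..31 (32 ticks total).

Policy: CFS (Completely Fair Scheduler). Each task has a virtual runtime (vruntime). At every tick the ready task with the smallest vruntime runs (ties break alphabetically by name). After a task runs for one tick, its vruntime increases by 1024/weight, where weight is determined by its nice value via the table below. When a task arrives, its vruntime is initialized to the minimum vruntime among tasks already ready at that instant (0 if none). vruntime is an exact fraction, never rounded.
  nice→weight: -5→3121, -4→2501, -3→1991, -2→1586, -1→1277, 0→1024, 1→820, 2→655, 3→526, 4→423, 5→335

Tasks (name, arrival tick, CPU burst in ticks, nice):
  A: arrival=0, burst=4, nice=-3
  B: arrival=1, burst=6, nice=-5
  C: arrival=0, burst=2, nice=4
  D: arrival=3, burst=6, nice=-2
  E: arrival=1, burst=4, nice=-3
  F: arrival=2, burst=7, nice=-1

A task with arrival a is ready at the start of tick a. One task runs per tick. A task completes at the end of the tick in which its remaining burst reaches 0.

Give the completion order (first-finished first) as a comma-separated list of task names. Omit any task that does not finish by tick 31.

completion order = A, E, B, C, D, F

t=0: vr[A=0 C=0] → run A
t=1: vr[A=1024/1991 B=0 C=0 E=0] → run B
t=2: vr[A=1024/1991 B=1024/3121 C=0 E=0 F=0] → run C
t=3: vr[A=1024/1991 B=1024/3121 C=1024/423 D=0 E=0 F=0] → run D
t=4: vr[A=1024/1991 B=1024/3121 C=1024/423 D=512/793 E=0 F=0] → run E
t=5: vr[A=1024/1991 B=1024/3121 C=1024/423 D=512/793 E=1024/1991 F=0] → run F
t=6: vr[A=1024/1991 B=1024/3121 C=1024/423 D=512/793 E=1024/1991 F=1024/1277] → run B
t=7: vr[A=1024/1991 B=2048/3121 C=1024/423 D=512/793 E=1024/1991 F=1024/1277] → run A
t=8: vr[A=2048/1991 B=2048/3121 C=1024/423 D=512/793 E=1024/1991 F=1024/1277] → run E
t=9: vr[A=2048/1991 B=2048/3121 C=1024/423 D=512/793 E=2048/1991 F=1024/1277] → run D
t=10: vr[A=2048/1991 B=2048/3121 C=1024/423 D=1024/793 E=2048/1991 F=1024/1277] → run B
t=11: vr[A=2048/1991 B=3072/3121 C=1024/423 D=1024/793 E=2048/1991 F=1024/1277] → run F
t=12: vr[A=2048/1991 B=3072/3121 C=1024/423 D=1024/793 E=2048/1991 F=2048/1277] → run B
t=13: vr[A=2048/1991 B=4096/3121 C=1024/423 D=1024/793 E=2048/1991 F=2048/1277] → run A
t=14: vr[A=3072/1991 B=4096/3121 C=1024/423 D=1024/793 E=2048/1991 F=2048/1277] → run E
t=15: vr[A=3072/1991 B=4096/3121 C=1024/423 D=1024/793 E=3072/1991 F=2048/1277] → run D
t=16: vr[A=3072/1991 B=4096/3121 C=1024/423 D=1536/793 E=3072/1991 F=2048/1277] → run B
t=17: vr[A=3072/1991 B=5120/3121 C=1024/423 D=1536/793 E=3072/1991 F=2048/1277] → run A
t=18: vr[B=5120/3121 C=1024/423 D=1536/793 E=3072/1991 F=2048/1277] → run E
t=19: vr[B=5120/3121 C=1024/423 D=1536/793 F=2048/1277] → run F
t=20: vr[B=5120/3121 C=1024/423 D=1536/793 F=3072/1277] → run B
t=21: vr[C=1024/423 D=1536/793 F=3072/1277] → run D
t=22: vr[C=1024/423 D=2048/793 F=3072/1277] → run F
t=23: vr[C=1024/423 D=2048/793 F=4096/1277] → run C
t=24: vr[D=2048/793 F=4096/1277] → run D
t=25: vr[D=2560/793 F=4096/1277] → run F
t=26: vr[D=2560/793 F=5120/1277] → run D
t=27: vr[F=5120/1277] → run F
t=28: vr[F=6144/1277] → run F
t=29: (idle)
t=30: (idle)
t=31: (idle)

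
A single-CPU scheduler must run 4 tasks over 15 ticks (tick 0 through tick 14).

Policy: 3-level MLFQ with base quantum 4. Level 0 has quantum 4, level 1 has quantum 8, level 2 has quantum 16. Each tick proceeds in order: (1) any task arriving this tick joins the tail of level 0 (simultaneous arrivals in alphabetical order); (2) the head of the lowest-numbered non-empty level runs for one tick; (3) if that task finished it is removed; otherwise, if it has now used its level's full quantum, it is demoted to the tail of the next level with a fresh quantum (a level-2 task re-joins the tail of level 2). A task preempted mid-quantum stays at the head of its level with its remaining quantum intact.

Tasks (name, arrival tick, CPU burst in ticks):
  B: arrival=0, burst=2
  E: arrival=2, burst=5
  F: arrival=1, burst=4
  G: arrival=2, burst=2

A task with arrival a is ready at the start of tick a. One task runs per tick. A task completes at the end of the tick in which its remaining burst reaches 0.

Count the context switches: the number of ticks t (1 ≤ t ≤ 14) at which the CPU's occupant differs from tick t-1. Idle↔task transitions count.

t=0: L0/L1/L2 = B/-/- → run B
t=1: L0/L1/L2 = BF/-/- → run B
t=2: L0/L1/L2 = FEG/-/- → run F
t=3: L0/L1/L2 = FEG/-/- → run F
t=4: L0/L1/L2 = FEG/-/- → run F
t=5: L0/L1/L2 = FEG/-/- → run F
t=6: L0/L1/L2 = EG/-/- → run E
t=7: L0/L1/L2 = EG/-/- → run E
t=8: L0/L1/L2 = EG/-/- → run E
t=9: L0/L1/L2 = EG/-/- → run E
t=10: L0/L1/L2 = G/E/- → run G
t=11: L0/L1/L2 = G/E/- → run G
t=12: L0/L1/L2 = -/E/- → run E
t=13: (idle)
t=14: (idle)

context switches = 5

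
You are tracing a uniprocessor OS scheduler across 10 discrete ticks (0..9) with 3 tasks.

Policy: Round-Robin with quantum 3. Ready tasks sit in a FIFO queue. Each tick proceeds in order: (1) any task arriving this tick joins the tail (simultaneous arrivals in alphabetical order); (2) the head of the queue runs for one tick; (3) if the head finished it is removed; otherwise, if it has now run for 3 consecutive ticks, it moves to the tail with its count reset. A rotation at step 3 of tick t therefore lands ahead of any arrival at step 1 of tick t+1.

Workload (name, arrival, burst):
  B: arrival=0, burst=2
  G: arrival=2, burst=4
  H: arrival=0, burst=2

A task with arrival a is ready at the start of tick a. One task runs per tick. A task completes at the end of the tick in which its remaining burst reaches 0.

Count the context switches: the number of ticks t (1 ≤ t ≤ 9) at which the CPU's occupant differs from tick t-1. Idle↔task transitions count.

t=0: queue=[B,H] q_used=0 → run B
t=1: queue=[B,H] q_used=1 → run B
t=2: queue=[H,G] q_used=0 → run H
t=3: queue=[H,G] q_used=1 → run H
t=4: queue=[G] q_used=0 → run G
t=5: queue=[G] q_used=1 → run G
t=6: queue=[G] q_used=2 → run G
t=7: queue=[G] q_used=0 → run G
t=8: (idle)
t=9: (idle)

context switches = 3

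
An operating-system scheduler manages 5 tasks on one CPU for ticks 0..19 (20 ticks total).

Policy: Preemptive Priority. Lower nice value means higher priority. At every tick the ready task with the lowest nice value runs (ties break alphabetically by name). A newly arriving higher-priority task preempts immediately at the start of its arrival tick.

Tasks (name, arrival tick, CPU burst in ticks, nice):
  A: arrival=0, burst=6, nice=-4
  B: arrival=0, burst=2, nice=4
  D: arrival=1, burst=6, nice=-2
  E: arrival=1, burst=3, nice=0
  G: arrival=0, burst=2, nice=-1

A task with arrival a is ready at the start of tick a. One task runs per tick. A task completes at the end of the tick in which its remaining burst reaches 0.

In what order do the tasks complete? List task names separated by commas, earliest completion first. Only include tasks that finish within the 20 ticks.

t=0: ready={A,B,G} → run A
t=1: ready={A,B,D,E,G} → run A
t=2: ready={A,B,D,E,G} → run A
t=3: ready={A,B,D,E,G} → run A
t=4: ready={A,B,D,E,G} → run A
t=5: ready={A,B,D,E,G} → run A
t=6: ready={B,D,E,G} → run D
t=7: ready={B,D,E,G} → run D
t=8: ready={B,D,E,G} → run D
t=9: ready={B,D,E,G} → run D
t=10: ready={B,D,E,G} → run D
t=11: ready={B,D,E,G} → run D
t=12: ready={B,E,G} → run G
t=13: ready={B,E,G} → run G
t=14: ready={B,E} → run E
t=15: ready={B,E} → run E
t=16: ready={B,E} → run E
t=17: ready={B} → run B
t=18: ready={B} → run B
t=19: (idle)

completion order = A, D, G, E, B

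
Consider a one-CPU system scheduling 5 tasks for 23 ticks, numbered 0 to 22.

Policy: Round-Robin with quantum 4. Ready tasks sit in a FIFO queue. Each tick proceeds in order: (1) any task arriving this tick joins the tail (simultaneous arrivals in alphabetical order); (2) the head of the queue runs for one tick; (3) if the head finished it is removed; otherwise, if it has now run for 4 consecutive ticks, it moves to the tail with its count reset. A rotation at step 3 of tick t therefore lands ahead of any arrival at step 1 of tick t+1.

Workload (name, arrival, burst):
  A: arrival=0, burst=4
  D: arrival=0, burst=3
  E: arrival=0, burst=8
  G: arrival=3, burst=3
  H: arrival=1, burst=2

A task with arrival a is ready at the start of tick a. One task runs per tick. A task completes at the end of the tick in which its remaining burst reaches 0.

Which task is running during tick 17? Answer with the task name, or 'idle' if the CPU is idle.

t=0: queue=[A,D,E] q_used=0 → run A
t=1: queue=[A,D,E,H] q_used=1 → run A
t=2: queue=[A,D,E,H] q_used=2 → run A
t=3: queue=[A,D,E,H,G] q_used=3 → run A
t=4: queue=[D,E,H,G] q_used=0 → run D
t=5: queue=[D,E,H,G] q_used=1 → run D
t=6: queue=[D,E,H,G] q_used=2 → run D
t=7: queue=[E,H,G] q_used=0 → run E
t=8: queue=[E,H,G] q_used=1 → run E
t=9: queue=[E,H,G] q_used=2 → run E
t=10: queue=[E,H,G] q_used=3 → run E
t=11: queue=[H,G,E] q_used=0 → run H
t=12: queue=[H,G,E] q_used=1 → run H
t=13: queue=[G,E] q_used=0 → run G
t=14: queue=[G,E] q_used=1 → run G
t=15: queue=[G,E] q_used=2 → run G
t=16: queue=[E] q_used=0 → run E
t=17: queue=[E] q_used=1 → run E
t=18: queue=[E] q_used=2 → run E
t=19: queue=[E] q_used=3 → run E
t=20: (idle)
t=21: (idle)
t=22: (idle)

running at tick 17 = E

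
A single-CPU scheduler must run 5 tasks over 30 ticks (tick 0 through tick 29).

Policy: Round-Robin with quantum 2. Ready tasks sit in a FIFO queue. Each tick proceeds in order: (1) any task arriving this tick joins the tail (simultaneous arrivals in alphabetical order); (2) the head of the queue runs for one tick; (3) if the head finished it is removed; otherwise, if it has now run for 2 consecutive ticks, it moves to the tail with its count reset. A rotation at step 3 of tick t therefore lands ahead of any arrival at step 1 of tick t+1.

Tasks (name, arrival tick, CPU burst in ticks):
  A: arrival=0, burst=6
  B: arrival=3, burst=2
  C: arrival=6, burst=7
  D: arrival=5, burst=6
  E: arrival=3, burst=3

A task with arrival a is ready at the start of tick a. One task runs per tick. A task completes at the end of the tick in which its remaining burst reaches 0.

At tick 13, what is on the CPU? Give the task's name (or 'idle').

t=0: queue=[A] q_used=0 → run A
t=1: queue=[A] q_used=1 → run A
t=2: queue=[A] q_used=0 → run A
t=3: queue=[A,B,E] q_used=1 → run A
t=4: queue=[B,E,A] q_used=0 → run B
t=5: queue=[B,E,A,D] q_used=1 → run B
t=6: queue=[E,A,D,C] q_used=0 → run E
t=7: queue=[E,A,D,C] q_used=1 → run E
t=8: queue=[A,D,C,E] q_used=0 → run A
t=9: queue=[A,D,C,E] q_used=1 → run A
t=10: queue=[D,C,E] q_used=0 → run D
t=11: queue=[D,C,E] q_used=1 → run D
t=12: queue=[C,E,D] q_used=0 → run C
t=13: queue=[C,E,D] q_used=1 → run C
t=14: queue=[E,D,C] q_used=0 → run E
t=15: queue=[D,C] q_used=0 → run D
t=16: queue=[D,C] q_used=1 → run D
t=17: queue=[C,D] q_used=0 → run C
t=18: queue=[C,D] q_used=1 → run C
t=19: queue=[D,C] q_used=0 → run D
t=20: queue=[D,C] q_used=1 → run D
t=21: queue=[C] q_used=0 → run C
t=22: queue=[C] q_used=1 → run C
t=23: queue=[C] q_used=0 → run C
t=24: (idle)
t=25: (idle)
t=26: (idle)
t=27: (idle)
t=28: (idle)
t=29: (idle)

running at tick 13 = C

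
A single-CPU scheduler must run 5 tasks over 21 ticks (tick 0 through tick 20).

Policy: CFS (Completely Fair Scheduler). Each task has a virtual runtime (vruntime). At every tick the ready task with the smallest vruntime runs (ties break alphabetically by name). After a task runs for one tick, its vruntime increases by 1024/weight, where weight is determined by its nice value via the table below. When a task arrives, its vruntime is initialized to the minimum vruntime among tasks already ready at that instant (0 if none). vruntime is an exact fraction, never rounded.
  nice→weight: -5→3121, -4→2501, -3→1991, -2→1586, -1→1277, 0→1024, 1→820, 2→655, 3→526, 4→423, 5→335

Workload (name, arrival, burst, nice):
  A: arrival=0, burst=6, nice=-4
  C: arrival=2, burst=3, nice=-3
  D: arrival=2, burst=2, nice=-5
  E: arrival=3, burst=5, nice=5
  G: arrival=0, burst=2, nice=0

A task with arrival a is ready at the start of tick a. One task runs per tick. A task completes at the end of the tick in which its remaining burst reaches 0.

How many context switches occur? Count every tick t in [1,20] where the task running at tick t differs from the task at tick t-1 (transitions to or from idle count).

context switches = 14

t=0: vr[A=0 G=0] → run A
t=1: vr[A=1024/2501 G=0] → run G
t=2: vr[A=1024/2501 C=1024/2501 D=1024/2501 G=1] → run A
t=3: vr[A=2048/2501 C=1024/2501 D=1024/2501 E=1024/2501 G=1] → run C
t=4: vr[A=2048/2501 C=4599808/4979491 D=1024/2501 E=1024/2501 G=1] → run D
t=5: vr[A=2048/2501 C=4599808/4979491 D=5756928/7805621 E=1024/2501 G=1] → run E
t=6: vr[A=2048/2501 C=4599808/4979491 D=5756928/7805621 E=2904064/837835 G=1] → run D
t=7: vr[A=2048/2501 C=4599808/4979491 E=2904064/837835 G=1] → run A
t=8: vr[A=3072/2501 C=4599808/4979491 E=2904064/837835 G=1] → run C
t=9: vr[A=3072/2501 C=7160832/4979491 E=2904064/837835 G=1] → run G
t=10: vr[A=3072/2501 C=7160832/4979491 E=2904064/837835] → run A
t=11: vr[A=4096/2501 C=7160832/4979491 E=2904064/837835] → run C
t=12: vr[A=4096/2501 E=2904064/837835] → run A
t=13: vr[A=5120/2501 E=2904064/837835] → run A
t=14: vr[E=2904064/837835] → run E
t=15: vr[E=5465088/837835] → run E
t=16: vr[E=8026112/837835] → run E
t=17: vr[E=10587136/837835] → run E
t=18: (idle)
t=19: (idle)
t=20: (idle)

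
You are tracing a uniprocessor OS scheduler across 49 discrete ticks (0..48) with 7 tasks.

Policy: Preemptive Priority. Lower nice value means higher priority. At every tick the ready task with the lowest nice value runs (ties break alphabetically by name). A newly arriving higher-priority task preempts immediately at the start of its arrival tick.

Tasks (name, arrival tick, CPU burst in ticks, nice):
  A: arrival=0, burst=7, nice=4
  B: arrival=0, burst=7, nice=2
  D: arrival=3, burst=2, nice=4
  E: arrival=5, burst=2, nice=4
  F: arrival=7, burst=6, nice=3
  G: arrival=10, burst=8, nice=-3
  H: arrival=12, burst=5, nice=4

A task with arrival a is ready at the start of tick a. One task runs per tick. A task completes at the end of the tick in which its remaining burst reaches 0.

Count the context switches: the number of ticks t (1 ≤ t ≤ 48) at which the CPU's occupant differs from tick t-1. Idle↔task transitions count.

t=0: ready={A,B} → run B
t=1: ready={A,B} → run B
t=2: ready={A,B} → run B
t=3: ready={A,B,D} → run B
t=4: ready={A,B,D} → run B
t=5: ready={A,B,D,E} → run B
t=6: ready={A,B,D,E} → run B
t=7: ready={A,D,E,F} → run F
t=8: ready={A,D,E,F} → run F
t=9: ready={A,D,E,F} → run F
t=10: ready={A,D,E,F,G} → run G
t=11: ready={A,D,E,F,G} → run G
t=12: ready={A,D,E,F,G,H} → run G
t=13: ready={A,D,E,F,G,H} → run G
t=14: ready={A,D,E,F,G,H} → run G
t=15: ready={A,D,E,F,G,H} → run G
t=16: ready={A,D,E,F,G,H} → run G
t=17: ready={A,D,E,F,G,H} → run G
t=18: ready={A,D,E,F,H} → run F
t=19: ready={A,D,E,F,H} → run F
t=20: ready={A,D,E,F,H} → run F
t=21: ready={A,D,E,H} → run A
t=22: ready={A,D,E,H} → run A
t=23: ready={A,D,E,H} → run A
t=24: ready={A,D,E,H} → run A
t=25: ready={A,D,E,H} → run A
t=26: ready={A,D,E,H} → run A
t=27: ready={A,D,E,H} → run A
t=28: ready={D,E,H} → run D
t=29: ready={D,E,H} → run D
t=30: ready={E,H} → run E
t=31: ready={E,H} → run E
t=32: ready={H} → run H
t=33: ready={H} → run H
t=34: ready={H} → run H
t=35: ready={H} → run H
t=36: ready={H} → run H
t=37: (idle)
t=38: (idle)
t=39: (idle)
t=40: (idle)
t=41: (idle)
t=42: (idle)
t=43: (idle)
t=44: (idle)
t=45: (idle)
t=46: (idle)
t=47: (idle)
t=48: (idle)

context switches = 8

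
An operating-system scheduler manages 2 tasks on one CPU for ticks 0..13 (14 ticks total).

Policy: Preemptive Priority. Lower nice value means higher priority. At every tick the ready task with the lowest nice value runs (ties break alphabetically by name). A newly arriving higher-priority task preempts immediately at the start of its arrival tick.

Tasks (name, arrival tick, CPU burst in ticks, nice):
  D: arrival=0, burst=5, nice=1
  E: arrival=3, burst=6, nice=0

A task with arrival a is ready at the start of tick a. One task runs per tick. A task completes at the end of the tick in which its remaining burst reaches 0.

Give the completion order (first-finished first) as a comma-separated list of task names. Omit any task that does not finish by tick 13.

completion order = E, D

t=0: ready={D} → run D
t=1: ready={D} → run D
t=2: ready={D} → run D
t=3: ready={D,E} → run E
t=4: ready={D,E} → run E
t=5: ready={D,E} → run E
t=6: ready={D,E} → run E
t=7: ready={D,E} → run E
t=8: ready={D,E} → run E
t=9: ready={D} → run D
t=10: ready={D} → run D
t=11: (idle)
t=12: (idle)
t=13: (idle)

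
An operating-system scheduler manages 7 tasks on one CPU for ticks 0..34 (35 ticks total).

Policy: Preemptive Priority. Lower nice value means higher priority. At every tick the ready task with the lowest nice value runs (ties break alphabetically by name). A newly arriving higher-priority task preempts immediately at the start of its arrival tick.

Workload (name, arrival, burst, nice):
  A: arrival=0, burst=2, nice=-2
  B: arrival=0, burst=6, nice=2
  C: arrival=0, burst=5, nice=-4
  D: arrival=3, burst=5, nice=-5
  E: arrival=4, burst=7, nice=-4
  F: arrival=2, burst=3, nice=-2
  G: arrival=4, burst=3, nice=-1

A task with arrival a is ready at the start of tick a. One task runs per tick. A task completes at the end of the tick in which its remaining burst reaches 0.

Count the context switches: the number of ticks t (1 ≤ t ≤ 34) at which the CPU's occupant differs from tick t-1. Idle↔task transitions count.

t=0: ready={A,B,C} → run C
t=1: ready={A,B,C} → run C
t=2: ready={A,B,C,F} → run C
t=3: ready={A,B,C,D,F} → run D
t=4: ready={A,B,C,D,E,F,G} → run D
t=5: ready={A,B,C,D,E,F,G} → run D
t=6: ready={A,B,C,D,E,F,G} → run D
t=7: ready={A,B,C,D,E,F,G} → run D
t=8: ready={A,B,C,E,F,G} → run C
t=9: ready={A,B,C,E,F,G} → run C
t=10: ready={A,B,E,F,G} → run E
t=11: ready={A,B,E,F,G} → run E
t=12: ready={A,B,E,F,G} → run E
t=13: ready={A,B,E,F,G} → run E
t=14: ready={A,B,E,F,G} → run E
t=15: ready={A,B,E,F,G} → run E
t=16: ready={A,B,E,F,G} → run E
t=17: ready={A,B,F,G} → run A
t=18: ready={A,B,F,G} → run A
t=19: ready={B,F,G} → run F
t=20: ready={B,F,G} → run F
t=21: ready={B,F,G} → run F
t=22: ready={B,G} → run G
t=23: ready={B,G} → run G
t=24: ready={B,G} → run G
t=25: ready={B} → run B
t=26: ready={B} → run B
t=27: ready={B} → run B
t=28: ready={B} → run B
t=29: ready={B} → run B
t=30: ready={B} → run B
t=31: (idle)
t=32: (idle)
t=33: (idle)
t=34: (idle)

context switches = 8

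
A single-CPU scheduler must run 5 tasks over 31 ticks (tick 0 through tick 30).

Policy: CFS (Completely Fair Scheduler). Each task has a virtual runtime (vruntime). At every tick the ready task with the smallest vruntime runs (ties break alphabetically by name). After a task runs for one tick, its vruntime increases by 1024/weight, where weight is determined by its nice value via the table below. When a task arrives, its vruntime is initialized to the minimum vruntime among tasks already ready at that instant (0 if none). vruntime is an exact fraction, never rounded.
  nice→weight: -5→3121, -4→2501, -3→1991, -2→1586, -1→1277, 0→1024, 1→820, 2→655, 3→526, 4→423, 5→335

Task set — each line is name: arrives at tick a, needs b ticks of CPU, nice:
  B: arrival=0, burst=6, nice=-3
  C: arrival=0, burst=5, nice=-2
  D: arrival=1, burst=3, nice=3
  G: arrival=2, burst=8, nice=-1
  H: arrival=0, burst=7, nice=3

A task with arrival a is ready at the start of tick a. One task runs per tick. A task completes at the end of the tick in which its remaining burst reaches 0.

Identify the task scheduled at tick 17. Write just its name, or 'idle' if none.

t=0: vr[B=0 C=0 H=0] → run B
t=1: vr[B=1024/1991 C=0 D=0 H=0] → run C
t=2: vr[B=1024/1991 C=512/793 D=0 G=0 H=0] → run D
t=3: vr[B=1024/1991 C=512/793 D=512/263 G=0 H=0] → run G
t=4: vr[B=1024/1991 C=512/793 D=512/263 G=1024/1277 H=0] → run H
t=5: vr[B=1024/1991 C=512/793 D=512/263 G=1024/1277 H=512/263] → run B
t=6: vr[B=2048/1991 C=512/793 D=512/263 G=1024/1277 H=512/263] → run C
t=7: vr[B=2048/1991 C=1024/793 D=512/263 G=1024/1277 H=512/263] → run G
t=8: vr[B=2048/1991 C=1024/793 D=512/263 G=2048/1277 H=512/263] → run B
t=9: vr[B=3072/1991 C=1024/793 D=512/263 G=2048/1277 H=512/263] → run C
t=10: vr[B=3072/1991 C=1536/793 D=512/263 G=2048/1277 H=512/263] → run B
t=11: vr[B=4096/1991 C=1536/793 D=512/263 G=2048/1277 H=512/263] → run G
t=12: vr[B=4096/1991 C=1536/793 D=512/263 G=3072/1277 H=512/263] → run C
t=13: vr[B=4096/1991 C=2048/793 D=512/263 G=3072/1277 H=512/263] → run D
t=14: vr[B=4096/1991 C=2048/793 D=1024/263 G=3072/1277 H=512/263] → run H
t=15: vr[B=4096/1991 C=2048/793 D=1024/263 G=3072/1277 H=1024/263] → run B
t=16: vr[B=5120/1991 C=2048/793 D=1024/263 G=3072/1277 H=1024/263] → run G
t=17: vr[B=5120/1991 C=2048/793 D=1024/263 G=4096/1277 H=1024/263] → run B
t=18: vr[C=2048/793 D=1024/263 G=4096/1277 H=1024/263] → run C
t=19: vr[D=1024/263 G=4096/1277 H=1024/263] → run G
t=20: vr[D=1024/263 G=5120/1277 H=1024/263] → run D
t=21: vr[G=5120/1277 H=1024/263] → run H
t=22: vr[G=5120/1277 H=1536/263] → run G
t=23: vr[G=6144/1277 H=1536/263] → run G
t=24: vr[G=7168/1277 H=1536/263] → run G
t=25: vr[H=1536/263] → run H
t=26: vr[H=2048/263] → run H
t=27: vr[H=2560/263] → run H
t=28: vr[H=3072/263] → run H
t=29: (idle)
t=30: (idle)

running at tick 17 = B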